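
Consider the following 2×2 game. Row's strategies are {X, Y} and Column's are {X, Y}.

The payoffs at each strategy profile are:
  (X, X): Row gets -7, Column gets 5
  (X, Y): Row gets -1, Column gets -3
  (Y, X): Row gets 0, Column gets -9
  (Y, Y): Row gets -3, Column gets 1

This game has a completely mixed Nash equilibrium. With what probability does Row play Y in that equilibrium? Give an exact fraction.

Let x be the probability that Row plays X. In a completely mixed equilibrium, Column must be indifferent between X and Y.
Column's expected payoff from X is 5x − 9(1−x); from Y it is −3x + (1−x).
Setting these equal: 14x − 9 = −4x + 1, so x = 5/9.
Therefore Row plays Y with probability 1 − 5/9 = 4/9.

4/9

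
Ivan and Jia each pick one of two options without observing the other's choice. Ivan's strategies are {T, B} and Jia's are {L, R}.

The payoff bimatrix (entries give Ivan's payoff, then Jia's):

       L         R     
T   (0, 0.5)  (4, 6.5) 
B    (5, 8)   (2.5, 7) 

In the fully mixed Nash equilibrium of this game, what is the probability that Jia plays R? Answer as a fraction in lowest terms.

10/13

Let y be the probability that Jia plays L. In a completely mixed equilibrium, Ivan must be indifferent between T and B.
Ivan's expected payoff from T is 4(1−y); from B it is 5y + 2.5(1−y).
Setting these equal: −4y + 4 = 2.5y + 2.5, so y = 3/13.
Therefore Jia plays R with probability 1 − 3/13 = 10/13.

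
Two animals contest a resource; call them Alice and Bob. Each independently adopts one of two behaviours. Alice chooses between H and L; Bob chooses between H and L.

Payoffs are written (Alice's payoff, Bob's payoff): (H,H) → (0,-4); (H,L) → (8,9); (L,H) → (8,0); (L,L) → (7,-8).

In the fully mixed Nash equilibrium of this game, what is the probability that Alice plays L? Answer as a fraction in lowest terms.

Let x be the probability that Alice plays H. In a completely mixed equilibrium, Bob must be indifferent between H and L.
Bob's expected payoff from H is −4x; from L it is 9x − 8(1−x).
Setting these equal: −4x = 17x − 8, so x = 8/21.
Therefore Alice plays L with probability 1 − 8/21 = 13/21.

13/21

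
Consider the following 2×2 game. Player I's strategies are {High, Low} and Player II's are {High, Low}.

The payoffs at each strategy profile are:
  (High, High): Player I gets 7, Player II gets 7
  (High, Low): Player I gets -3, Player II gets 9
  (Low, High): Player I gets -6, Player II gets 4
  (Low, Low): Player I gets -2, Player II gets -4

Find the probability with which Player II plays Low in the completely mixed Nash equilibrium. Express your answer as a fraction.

13/14

Let c be the probability that Player II plays High. In a completely mixed equilibrium, Player I must be indifferent between High and Low.
Player I's expected payoff from High is 7c − 3(1−c); from Low it is −6c − 2(1−c).
Setting these equal: 10c − 3 = −4c − 2, so c = 1/14.
Therefore Player II plays Low with probability 1 − 1/14 = 13/14.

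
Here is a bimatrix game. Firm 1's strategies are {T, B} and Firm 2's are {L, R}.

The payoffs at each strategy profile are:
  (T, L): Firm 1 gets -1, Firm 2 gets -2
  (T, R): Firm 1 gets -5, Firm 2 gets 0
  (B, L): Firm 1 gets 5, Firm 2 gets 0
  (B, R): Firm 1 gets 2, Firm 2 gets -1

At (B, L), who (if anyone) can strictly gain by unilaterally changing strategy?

Neither

Firm 1 at (B, L) earns 5; deviating to T yields -1 — not better.
Firm 2 earns 0; deviating to R yields -1 — not better.
Neither player can strictly improve; the profile is a Nash equilibrium.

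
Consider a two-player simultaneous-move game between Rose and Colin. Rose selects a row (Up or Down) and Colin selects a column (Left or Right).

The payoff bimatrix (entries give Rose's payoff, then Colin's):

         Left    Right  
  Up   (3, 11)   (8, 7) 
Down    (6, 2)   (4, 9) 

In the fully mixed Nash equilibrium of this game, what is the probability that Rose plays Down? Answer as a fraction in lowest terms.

Let r be the probability that Rose plays Up. In a completely mixed equilibrium, Colin must be indifferent between Left and Right.
Colin's expected payoff from Left is 11r + 2(1−r); from Right it is 7r + 9(1−r).
Setting these equal: 9r + 2 = −2r + 9, so r = 7/11.
Therefore Rose plays Down with probability 1 − 7/11 = 4/11.

4/11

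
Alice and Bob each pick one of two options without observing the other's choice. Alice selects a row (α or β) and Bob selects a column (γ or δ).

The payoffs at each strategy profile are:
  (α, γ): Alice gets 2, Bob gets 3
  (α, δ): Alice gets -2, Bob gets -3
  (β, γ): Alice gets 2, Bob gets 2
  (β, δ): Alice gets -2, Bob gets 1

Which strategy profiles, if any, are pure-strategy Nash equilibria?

(α, γ): Alice gets 2 ≥ 2 from β, and Bob gets 3 ≥ -3 from δ — Nash equilibrium.
(α, δ): Bob prefers γ (3 > -3) — not an equilibrium.
(β, γ): Alice gets 2 ≥ 2 from α, and Bob gets 2 ≥ 1 from δ — Nash equilibrium.
(β, δ): Bob prefers γ (2 > 1) — not an equilibrium.

(α, γ) and (β, γ)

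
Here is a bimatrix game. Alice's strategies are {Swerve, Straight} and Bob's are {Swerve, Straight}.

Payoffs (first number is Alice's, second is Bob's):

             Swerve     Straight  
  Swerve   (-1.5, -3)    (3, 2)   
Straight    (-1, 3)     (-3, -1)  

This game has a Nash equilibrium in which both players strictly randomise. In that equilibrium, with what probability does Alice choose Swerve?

4/9

Let r be the probability that Alice plays Swerve. In a completely mixed equilibrium, Bob must be indifferent between Swerve and Straight.
Bob's expected payoff from Swerve is −3r + 3(1−r); from Straight it is 2r − (1−r).
Setting these equal: −6r + 3 = 3r − 1, so r = 4/9.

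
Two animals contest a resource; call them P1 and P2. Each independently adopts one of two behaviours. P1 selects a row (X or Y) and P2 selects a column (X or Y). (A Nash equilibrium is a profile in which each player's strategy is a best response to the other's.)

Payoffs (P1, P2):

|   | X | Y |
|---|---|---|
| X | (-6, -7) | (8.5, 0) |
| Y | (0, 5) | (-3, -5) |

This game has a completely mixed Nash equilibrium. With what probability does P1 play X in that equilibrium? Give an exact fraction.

10/17

Let x be the probability that P1 plays X. In a completely mixed equilibrium, P2 must be indifferent between X and Y.
P2's expected payoff from X is −7x + 5(1−x); from Y it is −5(1−x).
Setting these equal: −12x + 5 = 5x − 5, so x = 10/17.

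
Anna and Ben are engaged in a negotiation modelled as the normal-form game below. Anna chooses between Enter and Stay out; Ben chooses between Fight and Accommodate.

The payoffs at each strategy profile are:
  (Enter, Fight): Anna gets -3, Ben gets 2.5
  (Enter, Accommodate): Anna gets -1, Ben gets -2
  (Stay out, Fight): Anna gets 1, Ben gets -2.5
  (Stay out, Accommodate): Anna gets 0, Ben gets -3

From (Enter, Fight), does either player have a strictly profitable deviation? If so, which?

Anna

Anna at (Enter, Fight) earns -3; deviating to Stay out yields 1 — a strict improvement.
Ben earns 2.5; deviating to Accommodate yields -2 — not better.
Only Anna has a strictly profitable deviation.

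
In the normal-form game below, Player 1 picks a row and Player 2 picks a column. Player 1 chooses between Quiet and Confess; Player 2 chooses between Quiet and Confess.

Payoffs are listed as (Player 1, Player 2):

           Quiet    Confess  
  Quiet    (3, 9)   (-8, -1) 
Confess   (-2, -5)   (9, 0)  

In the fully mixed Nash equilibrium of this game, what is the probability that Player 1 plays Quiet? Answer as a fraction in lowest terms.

Let x be the probability that Player 1 plays Quiet. In a completely mixed equilibrium, Player 2 must be indifferent between Quiet and Confess.
Player 2's expected payoff from Quiet is 9x − 5(1−x); from Confess it is −x.
Setting these equal: 14x − 5 = −x, so x = 1/3.

1/3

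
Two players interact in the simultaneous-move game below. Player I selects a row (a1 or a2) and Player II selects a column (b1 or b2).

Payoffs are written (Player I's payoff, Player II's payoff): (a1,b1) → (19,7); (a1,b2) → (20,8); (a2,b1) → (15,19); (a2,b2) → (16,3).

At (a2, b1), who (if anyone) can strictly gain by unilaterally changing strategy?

Player I

Player I at (a2, b1) earns 15; deviating to a1 yields 19 — a strict improvement.
Player II earns 19; deviating to b2 yields 3 — not better.
Only Player I has a strictly profitable deviation.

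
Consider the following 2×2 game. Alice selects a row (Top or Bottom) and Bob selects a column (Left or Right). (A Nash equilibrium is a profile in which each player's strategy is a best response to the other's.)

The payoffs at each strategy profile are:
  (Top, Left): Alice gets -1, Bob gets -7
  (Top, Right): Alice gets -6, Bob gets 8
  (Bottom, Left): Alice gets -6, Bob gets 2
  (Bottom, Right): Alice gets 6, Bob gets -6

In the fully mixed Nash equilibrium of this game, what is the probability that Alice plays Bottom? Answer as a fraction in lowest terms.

Let r be the probability that Alice plays Top. In a completely mixed equilibrium, Bob must be indifferent between Left and Right.
Bob's expected payoff from Left is −7r + 2(1−r); from Right it is 8r − 6(1−r).
Setting these equal: −9r + 2 = 14r − 6, so r = 8/23.
Therefore Alice plays Bottom with probability 1 − 8/23 = 15/23.

15/23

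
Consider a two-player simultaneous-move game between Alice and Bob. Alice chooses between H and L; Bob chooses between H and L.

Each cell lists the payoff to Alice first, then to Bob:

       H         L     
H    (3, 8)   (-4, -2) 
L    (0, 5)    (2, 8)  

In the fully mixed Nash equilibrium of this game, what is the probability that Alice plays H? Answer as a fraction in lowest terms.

Let x be the probability that Alice plays H. In a completely mixed equilibrium, Bob must be indifferent between H and L.
Bob's expected payoff from H is 8x + 5(1−x); from L it is −2x + 8(1−x).
Setting these equal: 3x + 5 = −10x + 8, so x = 3/13.

3/13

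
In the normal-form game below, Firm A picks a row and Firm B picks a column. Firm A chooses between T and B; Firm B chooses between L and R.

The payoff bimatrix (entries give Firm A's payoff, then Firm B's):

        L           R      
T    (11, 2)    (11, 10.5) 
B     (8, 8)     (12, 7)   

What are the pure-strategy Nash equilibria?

none

(T, L): Firm B prefers R (10.5 > 2) — not an equilibrium.
(T, R): Firm A prefers B (12 > 11) — not an equilibrium.
(B, L): Firm A prefers T (11 > 8) — not an equilibrium.
(B, R): Firm B prefers L (8 > 7) — not an equilibrium.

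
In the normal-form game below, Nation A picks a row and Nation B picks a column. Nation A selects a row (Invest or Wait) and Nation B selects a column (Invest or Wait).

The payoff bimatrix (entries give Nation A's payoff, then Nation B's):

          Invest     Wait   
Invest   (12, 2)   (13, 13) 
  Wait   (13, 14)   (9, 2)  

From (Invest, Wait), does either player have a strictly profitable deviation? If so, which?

Neither

Nation A at (Invest, Wait) earns 13; deviating to Wait yields 9 — not better.
Nation B earns 13; deviating to Invest yields 2 — not better.
Neither player can strictly improve; the profile is a Nash equilibrium.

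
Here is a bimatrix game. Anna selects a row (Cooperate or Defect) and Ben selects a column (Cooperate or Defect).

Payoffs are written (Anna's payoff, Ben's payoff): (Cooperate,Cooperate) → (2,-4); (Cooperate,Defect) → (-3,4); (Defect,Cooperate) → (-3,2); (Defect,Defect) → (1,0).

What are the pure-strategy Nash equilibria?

none

(Cooperate, Cooperate): Ben prefers Defect (4 > -4) — not an equilibrium.
(Cooperate, Defect): Anna prefers Defect (1 > -3) — not an equilibrium.
(Defect, Cooperate): Anna prefers Cooperate (2 > -3) — not an equilibrium.
(Defect, Defect): Ben prefers Cooperate (2 > 0) — not an equilibrium.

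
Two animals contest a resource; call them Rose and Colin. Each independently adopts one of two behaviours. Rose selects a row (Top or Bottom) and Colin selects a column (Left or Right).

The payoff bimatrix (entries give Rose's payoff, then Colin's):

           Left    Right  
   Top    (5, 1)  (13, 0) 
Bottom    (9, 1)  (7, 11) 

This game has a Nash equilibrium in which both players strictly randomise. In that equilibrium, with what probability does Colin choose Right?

Let c be the probability that Colin plays Left. In a completely mixed equilibrium, Rose must be indifferent between Top and Bottom.
Rose's expected payoff from Top is 5c + 13(1−c); from Bottom it is 9c + 7(1−c).
Setting these equal: −8c + 13 = 2c + 7, so c = 3/5.
Therefore Colin plays Right with probability 1 − 3/5 = 2/5.

2/5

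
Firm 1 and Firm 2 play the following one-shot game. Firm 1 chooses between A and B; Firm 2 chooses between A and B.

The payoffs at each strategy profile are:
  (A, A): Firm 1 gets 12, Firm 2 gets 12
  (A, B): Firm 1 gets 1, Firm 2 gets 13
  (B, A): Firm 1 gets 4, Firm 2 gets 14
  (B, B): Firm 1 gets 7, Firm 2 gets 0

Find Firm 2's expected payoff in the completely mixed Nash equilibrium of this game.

182/15

First find x, the probability Firm 1 plays A, from Firm 2's indifference between A and B: 12x + 14(1−x) = 13x, giving x = 14/15.
Since Firm 2 is indifferent in equilibrium, Firm 2's expected payoff equals the payoff from either column against (14/15, 1/15). Using A: 12(14/15) + 14(1/15) = 182/15.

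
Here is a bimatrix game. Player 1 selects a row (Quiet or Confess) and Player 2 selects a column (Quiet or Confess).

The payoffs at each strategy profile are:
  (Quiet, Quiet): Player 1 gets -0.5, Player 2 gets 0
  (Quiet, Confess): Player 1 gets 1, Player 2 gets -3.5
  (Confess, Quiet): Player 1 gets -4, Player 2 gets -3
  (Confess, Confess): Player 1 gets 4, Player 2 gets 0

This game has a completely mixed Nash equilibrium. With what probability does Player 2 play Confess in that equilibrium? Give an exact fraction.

Let c be the probability that Player 2 plays Quiet. In a completely mixed equilibrium, Player 1 must be indifferent between Quiet and Confess.
Player 1's expected payoff from Quiet is −0.5c + (1−c); from Confess it is −4c + 4(1−c).
Setting these equal: −1.5c + 1 = −8c + 4, so c = 6/13.
Therefore Player 2 plays Confess with probability 1 − 6/13 = 7/13.

7/13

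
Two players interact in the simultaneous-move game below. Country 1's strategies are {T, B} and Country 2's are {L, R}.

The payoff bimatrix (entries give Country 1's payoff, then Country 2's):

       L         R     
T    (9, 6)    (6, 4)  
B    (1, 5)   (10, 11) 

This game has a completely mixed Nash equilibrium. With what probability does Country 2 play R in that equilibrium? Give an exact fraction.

Let c be the probability that Country 2 plays L. In a completely mixed equilibrium, Country 1 must be indifferent between T and B.
Country 1's expected payoff from T is 9c + 6(1−c); from B it is c + 10(1−c).
Setting these equal: 3c + 6 = −9c + 10, so c = 1/3.
Therefore Country 2 plays R with probability 1 − 1/3 = 2/3.

2/3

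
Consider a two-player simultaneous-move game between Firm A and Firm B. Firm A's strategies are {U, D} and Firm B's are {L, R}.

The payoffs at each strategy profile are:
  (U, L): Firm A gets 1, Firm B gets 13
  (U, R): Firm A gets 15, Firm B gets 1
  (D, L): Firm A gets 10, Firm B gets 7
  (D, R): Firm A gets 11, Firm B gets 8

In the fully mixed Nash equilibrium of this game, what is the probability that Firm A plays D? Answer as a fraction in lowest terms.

12/13

Let p be the probability that Firm A plays U. In a completely mixed equilibrium, Firm B must be indifferent between L and R.
Firm B's expected payoff from L is 13p + 7(1−p); from R it is p + 8(1−p).
Setting these equal: 6p + 7 = −7p + 8, so p = 1/13.
Therefore Firm A plays D with probability 1 − 1/13 = 12/13.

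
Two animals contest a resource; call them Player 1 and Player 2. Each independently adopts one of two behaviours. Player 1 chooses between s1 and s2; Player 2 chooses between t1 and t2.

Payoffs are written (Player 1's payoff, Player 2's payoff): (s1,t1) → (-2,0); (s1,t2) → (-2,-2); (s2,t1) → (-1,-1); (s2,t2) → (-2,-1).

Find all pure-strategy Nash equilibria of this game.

(s2, t1) and (s2, t2)

(s1, t1): Player 1 prefers s2 (-1 > -2) — not an equilibrium.
(s1, t2): Player 2 prefers t1 (0 > -2) — not an equilibrium.
(s2, t1): Player 1 gets -1 ≥ -2 from s1, and Player 2 gets -1 ≥ -1 from t2 — Nash equilibrium.
(s2, t2): Player 1 gets -2 ≥ -2 from s1, and Player 2 gets -1 ≥ -1 from t1 — Nash equilibrium.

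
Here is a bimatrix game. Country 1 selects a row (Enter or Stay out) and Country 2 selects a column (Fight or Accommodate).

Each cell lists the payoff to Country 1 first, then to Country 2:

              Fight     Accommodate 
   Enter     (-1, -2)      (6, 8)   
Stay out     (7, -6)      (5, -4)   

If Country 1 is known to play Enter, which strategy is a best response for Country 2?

Against Enter, Country 2 earns -2 from Fight and 8 from Accommodate.
So Accommodate is the best response.

Accommodate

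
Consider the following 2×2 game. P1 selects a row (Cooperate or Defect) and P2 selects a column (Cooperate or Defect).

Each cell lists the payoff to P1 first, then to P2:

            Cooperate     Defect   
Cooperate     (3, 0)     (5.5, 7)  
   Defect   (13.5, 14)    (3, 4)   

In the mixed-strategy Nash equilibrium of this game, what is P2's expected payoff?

First find x, the probability P1 plays Cooperate, from P2's indifference between Cooperate and Defect: 14(1−x) = 7x + 4(1−x), giving x = 10/17.
Since P2 is indifferent in equilibrium, P2's expected payoff equals the payoff from either column against (10/17, 7/17). Using Cooperate: 14(7/17) = 98/17.

98/17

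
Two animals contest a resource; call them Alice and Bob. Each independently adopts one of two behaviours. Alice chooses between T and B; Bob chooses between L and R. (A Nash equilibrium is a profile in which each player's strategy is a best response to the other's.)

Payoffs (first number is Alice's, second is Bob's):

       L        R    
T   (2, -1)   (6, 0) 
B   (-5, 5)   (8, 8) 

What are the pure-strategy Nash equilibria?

(B, R)

(T, L): Bob prefers R (0 > -1) — not an equilibrium.
(T, R): Alice prefers B (8 > 6) — not an equilibrium.
(B, L): Alice prefers T (2 > -5); Bob prefers R (8 > 5) — not an equilibrium.
(B, R): Alice gets 8 ≥ 6 from T, and Bob gets 8 ≥ 5 from L — Nash equilibrium.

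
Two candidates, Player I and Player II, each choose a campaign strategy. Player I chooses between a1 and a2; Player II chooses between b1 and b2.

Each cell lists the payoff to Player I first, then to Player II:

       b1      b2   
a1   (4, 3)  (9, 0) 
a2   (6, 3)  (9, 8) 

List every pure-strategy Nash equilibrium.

(a2, b2)

(a1, b1): Player I prefers a2 (6 > 4) — not an equilibrium.
(a1, b2): Player II prefers b1 (3 > 0) — not an equilibrium.
(a2, b1): Player II prefers b2 (8 > 3) — not an equilibrium.
(a2, b2): Player I gets 9 ≥ 9 from a1, and Player II gets 8 ≥ 3 from b1 — Nash equilibrium.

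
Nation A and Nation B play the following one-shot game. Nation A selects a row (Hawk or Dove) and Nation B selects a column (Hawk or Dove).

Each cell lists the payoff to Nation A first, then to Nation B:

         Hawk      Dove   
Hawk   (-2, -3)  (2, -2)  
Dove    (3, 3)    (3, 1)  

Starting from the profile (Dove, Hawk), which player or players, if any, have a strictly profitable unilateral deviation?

Neither

Nation A at (Dove, Hawk) earns 3; deviating to Hawk yields -2 — not better.
Nation B earns 3; deviating to Dove yields 1 — not better.
Neither player can strictly improve; the profile is a Nash equilibrium.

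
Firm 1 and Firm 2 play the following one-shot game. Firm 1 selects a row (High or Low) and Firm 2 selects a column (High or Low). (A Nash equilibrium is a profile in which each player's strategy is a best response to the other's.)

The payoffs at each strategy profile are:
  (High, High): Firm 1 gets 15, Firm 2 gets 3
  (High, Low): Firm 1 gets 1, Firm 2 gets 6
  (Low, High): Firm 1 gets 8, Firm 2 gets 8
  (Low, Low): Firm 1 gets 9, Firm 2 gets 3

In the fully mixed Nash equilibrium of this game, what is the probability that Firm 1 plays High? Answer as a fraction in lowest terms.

5/8

Let p be the probability that Firm 1 plays High. In a completely mixed equilibrium, Firm 2 must be indifferent between High and Low.
Firm 2's expected payoff from High is 3p + 8(1−p); from Low it is 6p + 3(1−p).
Setting these equal: −5p + 8 = 3p + 3, so p = 5/8.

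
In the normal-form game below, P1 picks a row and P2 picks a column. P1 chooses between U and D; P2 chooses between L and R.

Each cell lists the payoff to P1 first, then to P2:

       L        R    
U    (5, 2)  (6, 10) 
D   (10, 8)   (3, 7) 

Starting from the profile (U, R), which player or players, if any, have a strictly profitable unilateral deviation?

Neither

P1 at (U, R) earns 6; deviating to D yields 3 — not better.
P2 earns 10; deviating to L yields 2 — not better.
Neither player can strictly improve; the profile is a Nash equilibrium.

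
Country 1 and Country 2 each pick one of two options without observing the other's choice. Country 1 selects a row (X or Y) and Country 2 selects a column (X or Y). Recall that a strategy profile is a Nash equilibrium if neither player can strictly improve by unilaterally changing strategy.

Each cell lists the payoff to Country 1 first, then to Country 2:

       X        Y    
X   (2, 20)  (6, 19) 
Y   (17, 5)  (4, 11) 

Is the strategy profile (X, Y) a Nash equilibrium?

At (X, Y), Country 1 earns 6; switching to Y would give 4, so Country 1 has no profitable deviation.
Country 2 earns 19; switching to X would give 20, so Country 2 would deviate.
Since at least one player can profitably deviate, this is not a Nash equilibrium.

No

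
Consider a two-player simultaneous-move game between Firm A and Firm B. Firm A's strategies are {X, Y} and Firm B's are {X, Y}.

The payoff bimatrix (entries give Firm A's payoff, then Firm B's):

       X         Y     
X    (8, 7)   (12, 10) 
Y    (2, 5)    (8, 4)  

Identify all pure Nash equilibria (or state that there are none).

(X, X): Firm B prefers Y (10 > 7) — not an equilibrium.
(X, Y): Firm A gets 12 ≥ 8 from Y, and Firm B gets 10 ≥ 7 from X — Nash equilibrium.
(Y, X): Firm A prefers X (8 > 2) — not an equilibrium.
(Y, Y): Firm A prefers X (12 > 8); Firm B prefers X (5 > 4) — not an equilibrium.

(X, Y)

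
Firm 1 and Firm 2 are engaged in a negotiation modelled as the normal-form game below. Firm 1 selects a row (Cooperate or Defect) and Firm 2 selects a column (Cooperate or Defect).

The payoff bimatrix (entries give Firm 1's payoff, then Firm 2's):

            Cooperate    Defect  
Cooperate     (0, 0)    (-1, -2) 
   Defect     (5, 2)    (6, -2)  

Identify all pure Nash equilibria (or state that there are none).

(Cooperate, Cooperate): Firm 1 prefers Defect (5 > 0) — not an equilibrium.
(Cooperate, Defect): Firm 1 prefers Defect (6 > -1); Firm 2 prefers Cooperate (0 > -2) — not an equilibrium.
(Defect, Cooperate): Firm 1 gets 5 ≥ 0 from Cooperate, and Firm 2 gets 2 ≥ -2 from Defect — Nash equilibrium.
(Defect, Defect): Firm 2 prefers Cooperate (2 > -2) — not an equilibrium.

(Defect, Cooperate)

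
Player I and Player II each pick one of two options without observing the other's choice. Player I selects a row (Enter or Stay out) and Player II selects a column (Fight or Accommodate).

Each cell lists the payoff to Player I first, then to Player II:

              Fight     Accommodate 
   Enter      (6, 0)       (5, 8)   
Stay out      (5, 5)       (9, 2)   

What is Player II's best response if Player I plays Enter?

Against Enter, Player II earns 0 from Fight and 8 from Accommodate.
So Accommodate is the best response.

Accommodate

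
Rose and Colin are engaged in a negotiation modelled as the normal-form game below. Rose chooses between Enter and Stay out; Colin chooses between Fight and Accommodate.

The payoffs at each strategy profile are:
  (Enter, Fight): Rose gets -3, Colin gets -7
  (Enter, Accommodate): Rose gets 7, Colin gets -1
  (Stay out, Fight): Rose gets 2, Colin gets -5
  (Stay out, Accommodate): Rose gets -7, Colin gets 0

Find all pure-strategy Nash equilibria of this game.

(Enter, Fight): Rose prefers Stay out (2 > -3); Colin prefers Accommodate (-1 > -7) — not an equilibrium.
(Enter, Accommodate): Rose gets 7 ≥ -7 from Stay out, and Colin gets -1 ≥ -7 from Fight — Nash equilibrium.
(Stay out, Fight): Colin prefers Accommodate (0 > -5) — not an equilibrium.
(Stay out, Accommodate): Rose prefers Enter (7 > -7) — not an equilibrium.

(Enter, Accommodate)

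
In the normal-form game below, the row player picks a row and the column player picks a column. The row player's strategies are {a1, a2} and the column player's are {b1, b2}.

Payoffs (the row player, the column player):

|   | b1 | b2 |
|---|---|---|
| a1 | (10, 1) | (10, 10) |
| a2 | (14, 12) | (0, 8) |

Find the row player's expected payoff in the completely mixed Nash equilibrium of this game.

First find y, the probability the column player plays b1, from the row player's indifference between a1 and a2: 10y + 10(1−y) = 14y, giving y = 5/7.
Since the row player is indifferent in equilibrium, the row player's expected payoff equals the payoff from either row against (5/7, 2/7). Using a1: 10(5/7) + 10(2/7) = 10.

10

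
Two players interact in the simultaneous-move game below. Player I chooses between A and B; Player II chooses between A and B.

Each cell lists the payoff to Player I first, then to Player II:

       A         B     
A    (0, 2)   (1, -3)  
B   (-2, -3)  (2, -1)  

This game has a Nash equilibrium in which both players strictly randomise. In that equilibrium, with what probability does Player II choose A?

Let c be the probability that Player II plays A. In a completely mixed equilibrium, Player I must be indifferent between A and B.
Player I's expected payoff from A is (1−c); from B it is −2c + 2(1−c).
Setting these equal: −c + 1 = −4c + 2, so c = 1/3.

1/3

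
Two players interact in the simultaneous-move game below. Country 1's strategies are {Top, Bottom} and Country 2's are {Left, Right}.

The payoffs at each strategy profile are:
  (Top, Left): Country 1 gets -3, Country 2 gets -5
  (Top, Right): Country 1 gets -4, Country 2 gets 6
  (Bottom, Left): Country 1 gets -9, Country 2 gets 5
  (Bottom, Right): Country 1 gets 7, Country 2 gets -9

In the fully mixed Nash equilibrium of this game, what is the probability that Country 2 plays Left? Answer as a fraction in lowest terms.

Let y be the probability that Country 2 plays Left. In a completely mixed equilibrium, Country 1 must be indifferent between Top and Bottom.
Country 1's expected payoff from Top is −3y − 4(1−y); from Bottom it is −9y + 7(1−y).
Setting these equal: y − 4 = −16y + 7, so y = 11/17.

11/17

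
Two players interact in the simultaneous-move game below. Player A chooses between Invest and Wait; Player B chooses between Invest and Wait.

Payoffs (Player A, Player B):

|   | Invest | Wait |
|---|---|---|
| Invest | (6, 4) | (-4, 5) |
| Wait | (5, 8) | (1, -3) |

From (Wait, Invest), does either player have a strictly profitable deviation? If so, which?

Player A at (Wait, Invest) earns 5; deviating to Invest yields 6 — a strict improvement.
Player B earns 8; deviating to Wait yields -3 — not better.
Only Player A has a strictly profitable deviation.

Player A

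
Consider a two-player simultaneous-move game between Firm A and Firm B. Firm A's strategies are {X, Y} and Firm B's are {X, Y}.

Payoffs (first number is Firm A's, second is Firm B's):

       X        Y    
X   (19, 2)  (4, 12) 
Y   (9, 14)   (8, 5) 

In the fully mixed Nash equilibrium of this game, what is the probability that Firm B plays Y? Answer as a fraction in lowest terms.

5/7

Let q be the probability that Firm B plays X. In a completely mixed equilibrium, Firm A must be indifferent between X and Y.
Firm A's expected payoff from X is 19q + 4(1−q); from Y it is 9q + 8(1−q).
Setting these equal: 15q + 4 = q + 8, so q = 2/7.
Therefore Firm B plays Y with probability 1 − 2/7 = 5/7.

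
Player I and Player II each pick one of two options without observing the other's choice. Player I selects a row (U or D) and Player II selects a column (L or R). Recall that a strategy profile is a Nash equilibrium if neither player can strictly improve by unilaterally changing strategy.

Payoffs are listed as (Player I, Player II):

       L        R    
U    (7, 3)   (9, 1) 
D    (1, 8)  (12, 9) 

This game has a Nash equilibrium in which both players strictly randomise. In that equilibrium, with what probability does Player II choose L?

1/3

Let q be the probability that Player II plays L. In a completely mixed equilibrium, Player I must be indifferent between U and D.
Player I's expected payoff from U is 7q + 9(1−q); from D it is q + 12(1−q).
Setting these equal: −2q + 9 = −11q + 12, so q = 1/3.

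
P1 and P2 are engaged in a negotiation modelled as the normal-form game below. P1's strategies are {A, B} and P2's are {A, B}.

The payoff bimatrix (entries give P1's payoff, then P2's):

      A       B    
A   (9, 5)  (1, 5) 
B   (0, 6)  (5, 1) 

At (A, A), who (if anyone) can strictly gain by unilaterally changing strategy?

P1 at (A, A) earns 9; deviating to B yields 0 — not better.
P2 earns 5; deviating to B yields 5 — not better.
Neither player can strictly improve; the profile is a Nash equilibrium.

Neither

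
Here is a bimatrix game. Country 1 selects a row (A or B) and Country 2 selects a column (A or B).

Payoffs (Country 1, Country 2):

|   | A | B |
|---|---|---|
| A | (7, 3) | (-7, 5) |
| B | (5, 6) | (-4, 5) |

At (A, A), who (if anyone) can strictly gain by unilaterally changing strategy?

Country 1 at (A, A) earns 7; deviating to B yields 5 — not better.
Country 2 earns 3; deviating to B yields 5 — a strict improvement.
Only Country 2 has a strictly profitable deviation.

Country 2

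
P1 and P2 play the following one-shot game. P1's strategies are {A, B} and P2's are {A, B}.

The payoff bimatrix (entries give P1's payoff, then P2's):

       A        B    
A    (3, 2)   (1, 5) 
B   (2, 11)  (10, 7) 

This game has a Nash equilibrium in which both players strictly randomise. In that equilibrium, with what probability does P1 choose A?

4/7

Let x be the probability that P1 plays A. In a completely mixed equilibrium, P2 must be indifferent between A and B.
P2's expected payoff from A is 2x + 11(1−x); from B it is 5x + 7(1−x).
Setting these equal: −9x + 11 = −2x + 7, so x = 4/7.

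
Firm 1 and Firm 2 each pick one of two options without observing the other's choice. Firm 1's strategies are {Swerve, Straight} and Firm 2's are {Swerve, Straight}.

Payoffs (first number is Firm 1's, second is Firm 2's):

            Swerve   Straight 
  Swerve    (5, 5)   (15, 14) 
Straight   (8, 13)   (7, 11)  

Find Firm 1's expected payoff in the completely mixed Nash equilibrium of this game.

85/11

First find q, the probability Firm 2 plays Swerve, from Firm 1's indifference between Swerve and Straight: 5q + 15(1−q) = 8q + 7(1−q), giving q = 8/11.
Since Firm 1 is indifferent in equilibrium, Firm 1's expected payoff equals the payoff from either row against (8/11, 3/11). Using Swerve: 5(8/11) + 15(3/11) = 85/11.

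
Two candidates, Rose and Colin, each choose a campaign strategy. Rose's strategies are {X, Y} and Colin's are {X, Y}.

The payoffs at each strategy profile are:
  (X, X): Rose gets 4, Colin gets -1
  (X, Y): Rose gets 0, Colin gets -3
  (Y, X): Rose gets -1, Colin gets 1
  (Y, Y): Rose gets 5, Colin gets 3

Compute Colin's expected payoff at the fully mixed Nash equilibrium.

0

First find x, the probability Rose plays X, from Colin's indifference between X and Y: −x + (1−x) = −3x + 3(1−x), giving x = 1/2.
Since Colin is indifferent in equilibrium, Colin's expected payoff equals the payoff from either column against (1/2, 1/2). Using X: −(1/2) + (1/2) = 0.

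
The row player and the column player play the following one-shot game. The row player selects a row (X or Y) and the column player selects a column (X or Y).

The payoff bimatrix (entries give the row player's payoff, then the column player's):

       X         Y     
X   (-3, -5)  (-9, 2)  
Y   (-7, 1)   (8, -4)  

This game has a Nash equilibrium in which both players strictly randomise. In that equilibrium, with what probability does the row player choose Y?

7/12

Let p be the probability that the row player plays X. In a completely mixed equilibrium, the column player must be indifferent between X and Y.
The column player's expected payoff from X is −5p + (1−p); from Y it is 2p − 4(1−p).
Setting these equal: −6p + 1 = 6p − 4, so p = 5/12.
Therefore the row player plays Y with probability 1 − 5/12 = 7/12.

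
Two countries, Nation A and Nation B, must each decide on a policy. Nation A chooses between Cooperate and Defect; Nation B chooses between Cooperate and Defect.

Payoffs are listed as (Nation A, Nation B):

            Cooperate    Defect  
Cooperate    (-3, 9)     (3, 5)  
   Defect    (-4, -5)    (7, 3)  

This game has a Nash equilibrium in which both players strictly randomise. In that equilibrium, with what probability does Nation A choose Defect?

Let r be the probability that Nation A plays Cooperate. In a completely mixed equilibrium, Nation B must be indifferent between Cooperate and Defect.
Nation B's expected payoff from Cooperate is 9r − 5(1−r); from Defect it is 5r + 3(1−r).
Setting these equal: 14r − 5 = 2r + 3, so r = 2/3.
Therefore Nation A plays Defect with probability 1 − 2/3 = 1/3.

1/3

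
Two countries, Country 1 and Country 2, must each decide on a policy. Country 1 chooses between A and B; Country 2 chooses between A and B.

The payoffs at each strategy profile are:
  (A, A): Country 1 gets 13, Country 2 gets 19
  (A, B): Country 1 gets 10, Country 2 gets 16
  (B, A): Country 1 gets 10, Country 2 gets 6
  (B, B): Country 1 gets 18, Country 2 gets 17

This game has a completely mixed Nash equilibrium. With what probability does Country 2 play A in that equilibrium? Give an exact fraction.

8/11

Let q be the probability that Country 2 plays A. In a completely mixed equilibrium, Country 1 must be indifferent between A and B.
Country 1's expected payoff from A is 13q + 10(1−q); from B it is 10q + 18(1−q).
Setting these equal: 3q + 10 = −8q + 18, so q = 8/11.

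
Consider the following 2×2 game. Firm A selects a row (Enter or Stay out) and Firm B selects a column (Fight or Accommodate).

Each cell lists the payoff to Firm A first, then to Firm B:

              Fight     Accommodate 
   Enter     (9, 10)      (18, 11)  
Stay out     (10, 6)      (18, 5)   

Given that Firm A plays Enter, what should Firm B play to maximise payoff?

Accommodate

Against Enter, Firm B earns 10 from Fight and 11 from Accommodate.
So Accommodate is the best response.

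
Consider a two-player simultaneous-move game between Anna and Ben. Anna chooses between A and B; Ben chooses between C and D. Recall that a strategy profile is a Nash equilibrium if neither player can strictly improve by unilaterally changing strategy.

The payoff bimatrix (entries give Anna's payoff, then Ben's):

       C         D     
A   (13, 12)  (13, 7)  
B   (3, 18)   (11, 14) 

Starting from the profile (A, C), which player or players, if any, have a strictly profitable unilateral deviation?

Anna at (A, C) earns 13; deviating to B yields 3 — not better.
Ben earns 12; deviating to D yields 7 — not better.
Neither player can strictly improve; the profile is a Nash equilibrium.

Neither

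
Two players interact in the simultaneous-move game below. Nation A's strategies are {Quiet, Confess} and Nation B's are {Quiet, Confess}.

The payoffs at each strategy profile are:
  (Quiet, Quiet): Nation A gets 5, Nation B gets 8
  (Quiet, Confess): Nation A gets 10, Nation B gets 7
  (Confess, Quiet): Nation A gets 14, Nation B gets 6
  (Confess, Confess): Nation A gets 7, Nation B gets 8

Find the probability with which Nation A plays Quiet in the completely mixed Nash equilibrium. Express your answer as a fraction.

2/3

Let r be the probability that Nation A plays Quiet. In a completely mixed equilibrium, Nation B must be indifferent between Quiet and Confess.
Nation B's expected payoff from Quiet is 8r + 6(1−r); from Confess it is 7r + 8(1−r).
Setting these equal: 2r + 6 = −r + 8, so r = 2/3.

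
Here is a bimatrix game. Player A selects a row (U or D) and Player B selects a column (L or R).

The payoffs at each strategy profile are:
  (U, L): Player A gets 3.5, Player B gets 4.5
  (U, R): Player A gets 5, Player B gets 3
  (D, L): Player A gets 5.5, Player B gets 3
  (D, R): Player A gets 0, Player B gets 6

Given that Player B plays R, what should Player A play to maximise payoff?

Against R, Player A earns 5 from U and 0 from D.
So U is the best response.

U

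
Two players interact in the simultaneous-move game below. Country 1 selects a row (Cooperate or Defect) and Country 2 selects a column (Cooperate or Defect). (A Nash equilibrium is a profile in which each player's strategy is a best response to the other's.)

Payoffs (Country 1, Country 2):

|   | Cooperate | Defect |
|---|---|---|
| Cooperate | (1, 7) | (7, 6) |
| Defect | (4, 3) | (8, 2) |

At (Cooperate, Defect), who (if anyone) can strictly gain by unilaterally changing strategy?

Both

Country 1 at (Cooperate, Defect) earns 7; deviating to Defect yields 8 — a strict improvement.
Country 2 earns 6; deviating to Cooperate yields 7 — a strict improvement.
Both Country 1 and Country 2 have strictly profitable deviations.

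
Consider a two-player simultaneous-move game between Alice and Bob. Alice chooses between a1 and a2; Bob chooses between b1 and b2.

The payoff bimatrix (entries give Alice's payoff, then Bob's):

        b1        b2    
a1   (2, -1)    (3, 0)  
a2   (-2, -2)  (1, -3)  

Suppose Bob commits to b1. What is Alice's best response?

a1

Against b1, Alice earns 2 from a1 and -2 from a2.
So a1 is the best response.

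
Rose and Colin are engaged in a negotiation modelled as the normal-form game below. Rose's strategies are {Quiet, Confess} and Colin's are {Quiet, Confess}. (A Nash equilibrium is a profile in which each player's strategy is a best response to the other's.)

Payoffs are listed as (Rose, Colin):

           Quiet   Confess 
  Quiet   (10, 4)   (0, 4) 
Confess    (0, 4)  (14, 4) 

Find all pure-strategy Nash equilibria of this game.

(Quiet, Quiet) and (Confess, Confess)

(Quiet, Quiet): Rose gets 10 ≥ 0 from Confess, and Colin gets 4 ≥ 4 from Confess — Nash equilibrium.
(Quiet, Confess): Rose prefers Confess (14 > 0) — not an equilibrium.
(Confess, Quiet): Rose prefers Quiet (10 > 0) — not an equilibrium.
(Confess, Confess): Rose gets 14 ≥ 0 from Quiet, and Colin gets 4 ≥ 4 from Quiet — Nash equilibrium.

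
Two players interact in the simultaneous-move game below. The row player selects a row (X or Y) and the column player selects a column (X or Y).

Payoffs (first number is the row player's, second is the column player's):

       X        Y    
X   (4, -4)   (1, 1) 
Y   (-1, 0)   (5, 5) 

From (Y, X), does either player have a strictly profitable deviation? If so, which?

Both

The row player at (Y, X) earns -1; deviating to X yields 4 — a strict improvement.
The column player earns 0; deviating to Y yields 5 — a strict improvement.
Both the row player and the column player have strictly profitable deviations.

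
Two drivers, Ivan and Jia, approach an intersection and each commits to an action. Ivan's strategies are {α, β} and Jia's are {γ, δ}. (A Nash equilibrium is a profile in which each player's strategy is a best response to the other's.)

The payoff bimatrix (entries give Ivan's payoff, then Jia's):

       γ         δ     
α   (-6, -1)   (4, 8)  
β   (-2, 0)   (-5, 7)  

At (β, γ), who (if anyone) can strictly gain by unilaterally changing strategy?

Ivan at (β, γ) earns -2; deviating to α yields -6 — not better.
Jia earns 0; deviating to δ yields 7 — a strict improvement.
Only Jia has a strictly profitable deviation.

Jia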